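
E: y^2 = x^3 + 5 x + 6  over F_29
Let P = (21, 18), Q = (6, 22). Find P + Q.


P != Q, so use the chord formula.
s = (y2 - y1) / (x2 - x1) = (4) / (14) mod 29 = 21
x3 = s^2 - x1 - x2 mod 29 = 21^2 - 21 - 6 = 8
y3 = s (x1 - x3) - y1 mod 29 = 21 * (21 - 8) - 18 = 23

P + Q = (8, 23)


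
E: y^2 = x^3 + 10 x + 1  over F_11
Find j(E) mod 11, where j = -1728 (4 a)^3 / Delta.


Delta = -16(4 a^3 + 27 b^2) mod 11 = 6
-1728 * (4 a)^3 = -1728 * (4*10)^3 mod 11 = 9
j = 9 * 6^(-1) mod 11 = 7

j = 7 (mod 11)


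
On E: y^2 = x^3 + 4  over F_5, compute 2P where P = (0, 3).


Doubling: s = (3 x1^2 + a) / (2 y1)
s = (3*0^2 + 0) / (2*3) mod 5 = 0
x3 = s^2 - 2 x1 mod 5 = 0^2 - 2*0 = 0
y3 = s (x1 - x3) - y1 mod 5 = 0 * (0 - 0) - 3 = 2

2P = (0, 2)


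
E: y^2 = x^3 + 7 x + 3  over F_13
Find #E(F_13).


For each x in F_13, count y with y^2 = x^3 + 7 x + 3 mod 13:
  x = 0: RHS = 3, y in [4, 9]  -> 2 point(s)
  x = 2: RHS = 12, y in [5, 8]  -> 2 point(s)
  x = 3: RHS = 12, y in [5, 8]  -> 2 point(s)
  x = 4: RHS = 4, y in [2, 11]  -> 2 point(s)
  x = 6: RHS = 1, y in [1, 12]  -> 2 point(s)
  x = 8: RHS = 12, y in [5, 8]  -> 2 point(s)
Affine points: 12. Add the point at infinity: total = 13.

#E(F_13) = 13


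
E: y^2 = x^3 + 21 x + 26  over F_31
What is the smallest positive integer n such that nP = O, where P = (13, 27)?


Compute successive multiples of P until we hit O:
  1P = (13, 27)
  2P = (21, 5)
  3P = (22, 21)
  4P = (24, 1)
  5P = (27, 23)
  6P = (5, 15)
  7P = (23, 20)
  8P = (2, 18)
  ... (continuing to 37P)
  37P = O

ord(P) = 37


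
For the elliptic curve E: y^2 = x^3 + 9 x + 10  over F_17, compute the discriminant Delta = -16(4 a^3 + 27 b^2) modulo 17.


4 a^3 + 27 b^2 = 4*9^3 + 27*10^2 = 2916 + 2700 = 5616
Delta = -16 * (5616) = -89856
Delta mod 17 = 6

Delta = 6 (mod 17)


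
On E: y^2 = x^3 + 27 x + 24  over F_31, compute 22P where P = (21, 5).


k = 22 = 10110_2 (binary, LSB first: 01101)
Double-and-add from P = (21, 5):
  bit 0 = 0: acc unchanged = O
  bit 1 = 1: acc = O + (17, 8) = (17, 8)
  bit 2 = 1: acc = (17, 8) + (4, 17) = (18, 7)
  bit 3 = 0: acc unchanged = (18, 7)
  bit 4 = 1: acc = (18, 7) + (25, 24) = (23, 3)

22P = (23, 3)


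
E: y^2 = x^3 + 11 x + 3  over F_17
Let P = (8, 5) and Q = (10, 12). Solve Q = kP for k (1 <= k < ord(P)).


Enumerate multiples of P until we hit Q = (10, 12):
  1P = (8, 5)
  2P = (9, 7)
  3P = (4, 3)
  4P = (1, 7)
  5P = (6, 9)
  6P = (7, 10)
  7P = (10, 5)
  8P = (16, 12)
  9P = (2, 13)
  10P = (5, 8)
  11P = (5, 9)
  12P = (2, 4)
  13P = (16, 5)
  14P = (10, 12)
Match found at i = 14.

k = 14


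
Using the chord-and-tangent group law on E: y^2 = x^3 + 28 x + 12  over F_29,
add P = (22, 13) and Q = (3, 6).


P != Q, so use the chord formula.
s = (y2 - y1) / (x2 - x1) = (22) / (10) mod 29 = 8
x3 = s^2 - x1 - x2 mod 29 = 8^2 - 22 - 3 = 10
y3 = s (x1 - x3) - y1 mod 29 = 8 * (22 - 10) - 13 = 25

P + Q = (10, 25)


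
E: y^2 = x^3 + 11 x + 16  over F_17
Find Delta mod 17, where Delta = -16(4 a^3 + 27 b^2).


4 a^3 + 27 b^2 = 4*11^3 + 27*16^2 = 5324 + 6912 = 12236
Delta = -16 * (12236) = -195776
Delta mod 17 = 13

Delta = 13 (mod 17)


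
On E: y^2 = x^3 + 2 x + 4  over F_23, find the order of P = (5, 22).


Compute successive multiples of P until we hit O:
  1P = (5, 22)
  2P = (6, 5)
  3P = (2, 19)
  4P = (17, 12)
  5P = (10, 9)
  6P = (12, 10)
  7P = (8, 16)
  8P = (14, 19)
  ... (continuing to 26P)
  26P = O

ord(P) = 26


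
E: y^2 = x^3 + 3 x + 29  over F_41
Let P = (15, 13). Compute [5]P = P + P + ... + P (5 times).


k = 5 = 101_2 (binary, LSB first: 101)
Double-and-add from P = (15, 13):
  bit 0 = 1: acc = O + (15, 13) = (15, 13)
  bit 1 = 0: acc unchanged = (15, 13)
  bit 2 = 1: acc = (15, 13) + (30, 10) = (19, 37)

5P = (19, 37)


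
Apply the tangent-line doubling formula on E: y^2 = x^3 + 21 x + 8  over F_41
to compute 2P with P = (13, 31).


Doubling: s = (3 x1^2 + a) / (2 y1)
s = (3*13^2 + 21) / (2*31) mod 41 = 31
x3 = s^2 - 2 x1 mod 41 = 31^2 - 2*13 = 33
y3 = s (x1 - x3) - y1 mod 41 = 31 * (13 - 33) - 31 = 5

2P = (33, 5)


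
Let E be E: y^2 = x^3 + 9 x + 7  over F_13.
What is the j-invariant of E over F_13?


Delta = -16(4 a^3 + 27 b^2) mod 13 = 10
-1728 * (4 a)^3 = -1728 * (4*9)^3 mod 13 = 12
j = 12 * 10^(-1) mod 13 = 9

j = 9 (mod 13)


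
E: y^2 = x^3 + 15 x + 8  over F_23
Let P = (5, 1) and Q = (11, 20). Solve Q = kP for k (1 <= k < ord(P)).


Enumerate multiples of P until we hit Q = (11, 20):
  1P = (5, 1)
  2P = (14, 8)
  3P = (10, 13)
  4P = (11, 3)
  5P = (2, 0)
  6P = (11, 20)
Match found at i = 6.

k = 6


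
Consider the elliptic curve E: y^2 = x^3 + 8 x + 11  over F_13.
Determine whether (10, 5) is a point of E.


Check whether y^2 = x^3 + 8 x + 11 (mod 13) for (x, y) = (10, 5).
LHS: y^2 = 5^2 mod 13 = 12
RHS: x^3 + 8 x + 11 = 10^3 + 8*10 + 11 mod 13 = 12
LHS = RHS

Yes, on the curve


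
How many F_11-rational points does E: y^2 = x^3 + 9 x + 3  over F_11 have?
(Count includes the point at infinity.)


For each x in F_11, count y with y^2 = x^3 + 9 x + 3 mod 11:
  x = 0: RHS = 3, y in [5, 6]  -> 2 point(s)
  x = 4: RHS = 4, y in [2, 9]  -> 2 point(s)
  x = 6: RHS = 9, y in [3, 8]  -> 2 point(s)
  x = 8: RHS = 4, y in [2, 9]  -> 2 point(s)
  x = 10: RHS = 4, y in [2, 9]  -> 2 point(s)
Affine points: 10. Add the point at infinity: total = 11.

#E(F_11) = 11


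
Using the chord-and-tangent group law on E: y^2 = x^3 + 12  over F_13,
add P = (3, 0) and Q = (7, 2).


P != Q, so use the chord formula.
s = (y2 - y1) / (x2 - x1) = (2) / (4) mod 13 = 7
x3 = s^2 - x1 - x2 mod 13 = 7^2 - 3 - 7 = 0
y3 = s (x1 - x3) - y1 mod 13 = 7 * (3 - 0) - 0 = 8

P + Q = (0, 8)


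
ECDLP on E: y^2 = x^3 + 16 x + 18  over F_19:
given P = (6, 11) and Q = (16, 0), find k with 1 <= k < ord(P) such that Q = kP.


Enumerate multiples of P until we hit Q = (16, 0):
  1P = (6, 11)
  2P = (16, 0)
Match found at i = 2.

k = 2


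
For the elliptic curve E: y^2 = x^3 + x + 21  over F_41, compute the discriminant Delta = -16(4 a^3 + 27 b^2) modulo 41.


4 a^3 + 27 b^2 = 4*1^3 + 27*21^2 = 4 + 11907 = 11911
Delta = -16 * (11911) = -190576
Delta mod 41 = 33

Delta = 33 (mod 41)


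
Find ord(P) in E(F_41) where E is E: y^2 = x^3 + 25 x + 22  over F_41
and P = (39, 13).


Compute successive multiples of P until we hit O:
  1P = (39, 13)
  2P = (13, 24)
  3P = (34, 18)
  4P = (10, 40)
  5P = (15, 0)
  6P = (10, 1)
  7P = (34, 23)
  8P = (13, 17)
  ... (continuing to 10P)
  10P = O

ord(P) = 10


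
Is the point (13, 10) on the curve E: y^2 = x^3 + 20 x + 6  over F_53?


Check whether y^2 = x^3 + 20 x + 6 (mod 53) for (x, y) = (13, 10).
LHS: y^2 = 10^2 mod 53 = 47
RHS: x^3 + 20 x + 6 = 13^3 + 20*13 + 6 mod 53 = 25
LHS != RHS

No, not on the curve


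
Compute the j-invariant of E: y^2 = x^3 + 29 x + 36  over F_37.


Delta = -16(4 a^3 + 27 b^2) mod 37 = 35
-1728 * (4 a)^3 = -1728 * (4*29)^3 mod 37 = 6
j = 6 * 35^(-1) mod 37 = 34

j = 34 (mod 37)


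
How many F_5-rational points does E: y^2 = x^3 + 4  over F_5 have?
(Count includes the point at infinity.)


For each x in F_5, count y with y^2 = x^3 + 0 x + 4 mod 5:
  x = 0: RHS = 4, y in [2, 3]  -> 2 point(s)
  x = 1: RHS = 0, y in [0]  -> 1 point(s)
  x = 3: RHS = 1, y in [1, 4]  -> 2 point(s)
Affine points: 5. Add the point at infinity: total = 6.

#E(F_5) = 6


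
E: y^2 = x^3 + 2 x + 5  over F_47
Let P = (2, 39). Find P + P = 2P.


Doubling: s = (3 x1^2 + a) / (2 y1)
s = (3*2^2 + 2) / (2*39) mod 47 = 5
x3 = s^2 - 2 x1 mod 47 = 5^2 - 2*2 = 21
y3 = s (x1 - x3) - y1 mod 47 = 5 * (2 - 21) - 39 = 7

2P = (21, 7)


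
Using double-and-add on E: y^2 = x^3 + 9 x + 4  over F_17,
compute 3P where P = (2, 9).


k = 3 = 11_2 (binary, LSB first: 11)
Double-and-add from P = (2, 9):
  bit 0 = 1: acc = O + (2, 9) = (2, 9)
  bit 1 = 1: acc = (2, 9) + (12, 2) = (4, 6)

3P = (4, 6)


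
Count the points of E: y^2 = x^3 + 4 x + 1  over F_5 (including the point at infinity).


For each x in F_5, count y with y^2 = x^3 + 4 x + 1 mod 5:
  x = 0: RHS = 1, y in [1, 4]  -> 2 point(s)
  x = 1: RHS = 1, y in [1, 4]  -> 2 point(s)
  x = 3: RHS = 0, y in [0]  -> 1 point(s)
  x = 4: RHS = 1, y in [1, 4]  -> 2 point(s)
Affine points: 7. Add the point at infinity: total = 8.

#E(F_5) = 8


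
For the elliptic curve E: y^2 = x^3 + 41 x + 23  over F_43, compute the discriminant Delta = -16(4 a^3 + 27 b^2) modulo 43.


4 a^3 + 27 b^2 = 4*41^3 + 27*23^2 = 275684 + 14283 = 289967
Delta = -16 * (289967) = -4639472
Delta mod 43 = 13

Delta = 13 (mod 43)


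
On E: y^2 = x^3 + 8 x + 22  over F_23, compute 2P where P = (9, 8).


Doubling: s = (3 x1^2 + a) / (2 y1)
s = (3*9^2 + 8) / (2*8) mod 23 = 20
x3 = s^2 - 2 x1 mod 23 = 20^2 - 2*9 = 14
y3 = s (x1 - x3) - y1 mod 23 = 20 * (9 - 14) - 8 = 7

2P = (14, 7)


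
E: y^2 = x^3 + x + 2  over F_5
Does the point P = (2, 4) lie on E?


Check whether y^2 = x^3 + 1 x + 2 (mod 5) for (x, y) = (2, 4).
LHS: y^2 = 4^2 mod 5 = 1
RHS: x^3 + 1 x + 2 = 2^3 + 1*2 + 2 mod 5 = 2
LHS != RHS

No, not on the curve


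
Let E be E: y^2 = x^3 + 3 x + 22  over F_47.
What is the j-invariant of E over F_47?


Delta = -16(4 a^3 + 27 b^2) mod 47 = 26
-1728 * (4 a)^3 = -1728 * (4*3)^3 mod 47 = 20
j = 20 * 26^(-1) mod 47 = 8

j = 8 (mod 47)


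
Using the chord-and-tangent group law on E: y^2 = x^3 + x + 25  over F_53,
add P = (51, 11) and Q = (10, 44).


P != Q, so use the chord formula.
s = (y2 - y1) / (x2 - x1) = (33) / (12) mod 53 = 16
x3 = s^2 - x1 - x2 mod 53 = 16^2 - 51 - 10 = 36
y3 = s (x1 - x3) - y1 mod 53 = 16 * (51 - 36) - 11 = 17

P + Q = (36, 17)


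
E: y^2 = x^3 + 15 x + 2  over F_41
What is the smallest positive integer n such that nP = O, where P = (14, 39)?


Compute successive multiples of P until we hit O:
  1P = (14, 39)
  2P = (22, 19)
  3P = (1, 31)
  4P = (6, 29)
  5P = (20, 15)
  6P = (23, 38)
  7P = (3, 19)
  8P = (29, 12)
  ... (continuing to 26P)
  26P = O

ord(P) = 26


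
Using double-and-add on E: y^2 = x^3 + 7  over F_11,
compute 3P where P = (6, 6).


k = 3 = 11_2 (binary, LSB first: 11)
Double-and-add from P = (6, 6):
  bit 0 = 1: acc = O + (6, 6) = (6, 6)
  bit 1 = 1: acc = (6, 6) + (3, 10) = (5, 0)

3P = (5, 0)


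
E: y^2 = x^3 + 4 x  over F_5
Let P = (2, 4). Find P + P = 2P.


Doubling: s = (3 x1^2 + a) / (2 y1)
s = (3*2^2 + 4) / (2*4) mod 5 = 2
x3 = s^2 - 2 x1 mod 5 = 2^2 - 2*2 = 0
y3 = s (x1 - x3) - y1 mod 5 = 2 * (2 - 0) - 4 = 0

2P = (0, 0)


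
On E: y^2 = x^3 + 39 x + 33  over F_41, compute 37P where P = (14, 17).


k = 37 = 100101_2 (binary, LSB first: 101001)
Double-and-add from P = (14, 17):
  bit 0 = 1: acc = O + (14, 17) = (14, 17)
  bit 1 = 0: acc unchanged = (14, 17)
  bit 2 = 1: acc = (14, 17) + (15, 37) = (2, 18)
  bit 3 = 0: acc unchanged = (2, 18)
  bit 4 = 0: acc unchanged = (2, 18)
  bit 5 = 1: acc = (2, 18) + (26, 38) = (8, 18)

37P = (8, 18)


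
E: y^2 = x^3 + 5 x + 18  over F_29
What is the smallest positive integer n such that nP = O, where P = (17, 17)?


Compute successive multiples of P until we hit O:
  1P = (17, 17)
  2P = (23, 27)
  3P = (24, 10)
  4P = (18, 13)
  5P = (10, 13)
  6P = (26, 11)
  7P = (9, 26)
  8P = (2, 6)
  ... (continuing to 22P)
  22P = O

ord(P) = 22


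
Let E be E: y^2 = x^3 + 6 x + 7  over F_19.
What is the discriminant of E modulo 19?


4 a^3 + 27 b^2 = 4*6^3 + 27*7^2 = 864 + 1323 = 2187
Delta = -16 * (2187) = -34992
Delta mod 19 = 6

Delta = 6 (mod 19)


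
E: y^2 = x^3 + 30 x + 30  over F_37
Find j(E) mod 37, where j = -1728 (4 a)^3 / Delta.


Delta = -16(4 a^3 + 27 b^2) mod 37 = 7
-1728 * (4 a)^3 = -1728 * (4*30)^3 mod 37 = 27
j = 27 * 7^(-1) mod 37 = 25

j = 25 (mod 37)


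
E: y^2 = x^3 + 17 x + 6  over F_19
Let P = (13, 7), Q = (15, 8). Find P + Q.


P != Q, so use the chord formula.
s = (y2 - y1) / (x2 - x1) = (1) / (2) mod 19 = 10
x3 = s^2 - x1 - x2 mod 19 = 10^2 - 13 - 15 = 15
y3 = s (x1 - x3) - y1 mod 19 = 10 * (13 - 15) - 7 = 11

P + Q = (15, 11)


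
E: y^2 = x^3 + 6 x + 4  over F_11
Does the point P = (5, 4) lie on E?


Check whether y^2 = x^3 + 6 x + 4 (mod 11) for (x, y) = (5, 4).
LHS: y^2 = 4^2 mod 11 = 5
RHS: x^3 + 6 x + 4 = 5^3 + 6*5 + 4 mod 11 = 5
LHS = RHS

Yes, on the curve


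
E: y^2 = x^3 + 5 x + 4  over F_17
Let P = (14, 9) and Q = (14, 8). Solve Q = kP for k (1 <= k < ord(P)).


Enumerate multiples of P until we hit Q = (14, 8):
  1P = (14, 9)
  2P = (10, 0)
  3P = (14, 8)
Match found at i = 3.

k = 3


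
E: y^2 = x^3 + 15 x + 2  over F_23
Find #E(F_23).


For each x in F_23, count y with y^2 = x^3 + 15 x + 2 mod 23:
  x = 0: RHS = 2, y in [5, 18]  -> 2 point(s)
  x = 1: RHS = 18, y in [8, 15]  -> 2 point(s)
  x = 5: RHS = 18, y in [8, 15]  -> 2 point(s)
  x = 6: RHS = 9, y in [3, 20]  -> 2 point(s)
  x = 7: RHS = 13, y in [6, 17]  -> 2 point(s)
  x = 8: RHS = 13, y in [6, 17]  -> 2 point(s)
  x = 10: RHS = 2, y in [5, 18]  -> 2 point(s)
  x = 11: RHS = 3, y in [7, 16]  -> 2 point(s)
  x = 12: RHS = 1, y in [1, 22]  -> 2 point(s)
  x = 13: RHS = 2, y in [5, 18]  -> 2 point(s)
  x = 14: RHS = 12, y in [9, 14]  -> 2 point(s)
  x = 17: RHS = 18, y in [8, 15]  -> 2 point(s)
  x = 18: RHS = 9, y in [3, 20]  -> 2 point(s)
  x = 19: RHS = 16, y in [4, 19]  -> 2 point(s)
  x = 22: RHS = 9, y in [3, 20]  -> 2 point(s)
Affine points: 30. Add the point at infinity: total = 31.

#E(F_23) = 31


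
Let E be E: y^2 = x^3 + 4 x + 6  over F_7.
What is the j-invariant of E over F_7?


Delta = -16(4 a^3 + 27 b^2) mod 7 = 1
-1728 * (4 a)^3 = -1728 * (4*4)^3 mod 7 = 1
j = 1 * 1^(-1) mod 7 = 1

j = 1 (mod 7)


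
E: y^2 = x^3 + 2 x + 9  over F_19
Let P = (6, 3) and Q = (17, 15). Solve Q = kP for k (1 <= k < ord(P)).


Enumerate multiples of P until we hit Q = (17, 15):
  1P = (6, 3)
  2P = (18, 5)
  3P = (4, 10)
  4P = (7, 10)
  5P = (17, 15)
Match found at i = 5.

k = 5


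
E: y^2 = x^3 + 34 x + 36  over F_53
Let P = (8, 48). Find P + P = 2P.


Doubling: s = (3 x1^2 + a) / (2 y1)
s = (3*8^2 + 34) / (2*48) mod 53 = 41
x3 = s^2 - 2 x1 mod 53 = 41^2 - 2*8 = 22
y3 = s (x1 - x3) - y1 mod 53 = 41 * (8 - 22) - 48 = 14

2P = (22, 14)


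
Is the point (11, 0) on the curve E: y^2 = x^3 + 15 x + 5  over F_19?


Check whether y^2 = x^3 + 15 x + 5 (mod 19) for (x, y) = (11, 0).
LHS: y^2 = 0^2 mod 19 = 0
RHS: x^3 + 15 x + 5 = 11^3 + 15*11 + 5 mod 19 = 0
LHS = RHS

Yes, on the curve


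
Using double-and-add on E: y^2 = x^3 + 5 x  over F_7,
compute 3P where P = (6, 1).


k = 3 = 11_2 (binary, LSB first: 11)
Double-and-add from P = (6, 1):
  bit 0 = 1: acc = O + (6, 1) = (6, 1)
  bit 1 = 1: acc = (6, 1) + (4, 0) = (6, 6)

3P = (6, 6)


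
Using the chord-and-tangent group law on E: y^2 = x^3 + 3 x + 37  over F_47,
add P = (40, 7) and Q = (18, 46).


P != Q, so use the chord formula.
s = (y2 - y1) / (x2 - x1) = (39) / (25) mod 47 = 26
x3 = s^2 - x1 - x2 mod 47 = 26^2 - 40 - 18 = 7
y3 = s (x1 - x3) - y1 mod 47 = 26 * (40 - 7) - 7 = 5

P + Q = (7, 5)


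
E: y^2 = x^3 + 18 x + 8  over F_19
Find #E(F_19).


For each x in F_19, count y with y^2 = x^3 + 18 x + 8 mod 19:
  x = 4: RHS = 11, y in [7, 12]  -> 2 point(s)
  x = 6: RHS = 9, y in [3, 16]  -> 2 point(s)
  x = 9: RHS = 6, y in [5, 14]  -> 2 point(s)
  x = 11: RHS = 17, y in [6, 13]  -> 2 point(s)
  x = 13: RHS = 7, y in [8, 11]  -> 2 point(s)
  x = 15: RHS = 5, y in [9, 10]  -> 2 point(s)
Affine points: 12. Add the point at infinity: total = 13.

#E(F_19) = 13


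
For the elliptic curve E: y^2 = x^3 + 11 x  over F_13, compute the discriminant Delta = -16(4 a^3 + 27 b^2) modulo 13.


4 a^3 + 27 b^2 = 4*11^3 + 27*0^2 = 5324 + 0 = 5324
Delta = -16 * (5324) = -85184
Delta mod 13 = 5

Delta = 5 (mod 13)


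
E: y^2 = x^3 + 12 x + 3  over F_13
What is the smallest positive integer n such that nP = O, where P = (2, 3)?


Compute successive multiples of P until we hit O:
  1P = (2, 3)
  2P = (12, 9)
  3P = (3, 12)
  4P = (11, 7)
  5P = (1, 9)
  6P = (7, 1)
  7P = (0, 4)
  8P = (8, 0)
  ... (continuing to 16P)
  16P = O

ord(P) = 16


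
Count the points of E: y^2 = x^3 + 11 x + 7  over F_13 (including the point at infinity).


For each x in F_13, count y with y^2 = x^3 + 11 x + 7 mod 13:
  x = 6: RHS = 3, y in [4, 9]  -> 2 point(s)
  x = 8: RHS = 9, y in [3, 10]  -> 2 point(s)
  x = 9: RHS = 3, y in [4, 9]  -> 2 point(s)
  x = 10: RHS = 12, y in [5, 8]  -> 2 point(s)
  x = 11: RHS = 3, y in [4, 9]  -> 2 point(s)
Affine points: 10. Add the point at infinity: total = 11.

#E(F_13) = 11


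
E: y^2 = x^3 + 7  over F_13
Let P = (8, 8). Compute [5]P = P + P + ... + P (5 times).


k = 5 = 101_2 (binary, LSB first: 101)
Double-and-add from P = (8, 8):
  bit 0 = 1: acc = O + (8, 8) = (8, 8)
  bit 1 = 0: acc unchanged = (8, 8)
  bit 2 = 1: acc = (8, 8) + (7, 8) = (11, 5)

5P = (11, 5)


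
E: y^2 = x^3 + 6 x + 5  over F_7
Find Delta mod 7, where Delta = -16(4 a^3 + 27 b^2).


4 a^3 + 27 b^2 = 4*6^3 + 27*5^2 = 864 + 675 = 1539
Delta = -16 * (1539) = -24624
Delta mod 7 = 2

Delta = 2 (mod 7)


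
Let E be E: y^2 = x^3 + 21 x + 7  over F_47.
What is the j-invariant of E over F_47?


Delta = -16(4 a^3 + 27 b^2) mod 47 = 42
-1728 * (4 a)^3 = -1728 * (4*21)^3 mod 47 = 45
j = 45 * 42^(-1) mod 47 = 38

j = 38 (mod 47)


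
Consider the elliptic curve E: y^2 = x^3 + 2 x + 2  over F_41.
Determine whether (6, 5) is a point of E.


Check whether y^2 = x^3 + 2 x + 2 (mod 41) for (x, y) = (6, 5).
LHS: y^2 = 5^2 mod 41 = 25
RHS: x^3 + 2 x + 2 = 6^3 + 2*6 + 2 mod 41 = 25
LHS = RHS

Yes, on the curve


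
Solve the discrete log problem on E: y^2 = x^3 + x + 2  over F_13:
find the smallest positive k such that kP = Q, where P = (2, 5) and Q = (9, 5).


Enumerate multiples of P until we hit Q = (9, 5):
  1P = (2, 5)
  2P = (9, 8)
  3P = (12, 0)
  4P = (9, 5)
Match found at i = 4.

k = 4


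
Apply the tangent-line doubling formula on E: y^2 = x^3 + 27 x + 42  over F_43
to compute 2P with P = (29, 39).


Doubling: s = (3 x1^2 + a) / (2 y1)
s = (3*29^2 + 27) / (2*39) mod 43 = 36
x3 = s^2 - 2 x1 mod 43 = 36^2 - 2*29 = 34
y3 = s (x1 - x3) - y1 mod 43 = 36 * (29 - 34) - 39 = 39

2P = (34, 39)


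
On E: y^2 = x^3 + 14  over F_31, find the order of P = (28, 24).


Compute successive multiples of P until we hit O:
  1P = (28, 24)
  2P = (20, 27)
  3P = (3, 17)
  4P = (16, 24)
  5P = (18, 7)
  6P = (13, 17)
  7P = (0, 18)
  8P = (7, 27)
  ... (continuing to 21P)
  21P = O

ord(P) = 21


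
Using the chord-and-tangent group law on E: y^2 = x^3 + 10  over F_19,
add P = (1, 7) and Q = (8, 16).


P != Q, so use the chord formula.
s = (y2 - y1) / (x2 - x1) = (9) / (7) mod 19 = 4
x3 = s^2 - x1 - x2 mod 19 = 4^2 - 1 - 8 = 7
y3 = s (x1 - x3) - y1 mod 19 = 4 * (1 - 7) - 7 = 7

P + Q = (7, 7)


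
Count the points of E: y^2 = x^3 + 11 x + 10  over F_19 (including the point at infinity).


For each x in F_19, count y with y^2 = x^3 + 11 x + 10 mod 19:
  x = 4: RHS = 4, y in [2, 17]  -> 2 point(s)
  x = 5: RHS = 0, y in [0]  -> 1 point(s)
  x = 6: RHS = 7, y in [8, 11]  -> 2 point(s)
  x = 14: RHS = 1, y in [1, 18]  -> 2 point(s)
  x = 15: RHS = 16, y in [4, 15]  -> 2 point(s)
  x = 16: RHS = 7, y in [8, 11]  -> 2 point(s)
  x = 18: RHS = 17, y in [6, 13]  -> 2 point(s)
Affine points: 13. Add the point at infinity: total = 14.

#E(F_19) = 14


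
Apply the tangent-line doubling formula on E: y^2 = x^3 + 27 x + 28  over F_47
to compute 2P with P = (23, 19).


Doubling: s = (3 x1^2 + a) / (2 y1)
s = (3*23^2 + 27) / (2*19) mod 47 = 40
x3 = s^2 - 2 x1 mod 47 = 40^2 - 2*23 = 3
y3 = s (x1 - x3) - y1 mod 47 = 40 * (23 - 3) - 19 = 29

2P = (3, 29)


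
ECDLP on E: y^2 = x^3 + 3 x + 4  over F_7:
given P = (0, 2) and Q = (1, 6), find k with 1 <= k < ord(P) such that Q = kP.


Enumerate multiples of P until we hit Q = (1, 6):
  1P = (0, 2)
  2P = (1, 6)
Match found at i = 2.

k = 2


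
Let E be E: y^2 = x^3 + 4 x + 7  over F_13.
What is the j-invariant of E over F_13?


Delta = -16(4 a^3 + 27 b^2) mod 13 = 8
-1728 * (4 a)^3 = -1728 * (4*4)^3 mod 13 = 1
j = 1 * 8^(-1) mod 13 = 5

j = 5 (mod 13)


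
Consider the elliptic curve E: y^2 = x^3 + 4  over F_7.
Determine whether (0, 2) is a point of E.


Check whether y^2 = x^3 + 0 x + 4 (mod 7) for (x, y) = (0, 2).
LHS: y^2 = 2^2 mod 7 = 4
RHS: x^3 + 0 x + 4 = 0^3 + 0*0 + 4 mod 7 = 4
LHS = RHS

Yes, on the curve


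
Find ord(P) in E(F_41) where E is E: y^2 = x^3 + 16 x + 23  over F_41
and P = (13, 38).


Compute successive multiples of P until we hit O:
  1P = (13, 38)
  2P = (36, 33)
  3P = (37, 10)
  4P = (14, 11)
  5P = (5, 33)
  6P = (33, 11)
  7P = (0, 8)
  8P = (3, 4)
  ... (continuing to 35P)
  35P = O

ord(P) = 35


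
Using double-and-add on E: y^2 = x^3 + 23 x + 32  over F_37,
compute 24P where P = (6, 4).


k = 24 = 11000_2 (binary, LSB first: 00011)
Double-and-add from P = (6, 4):
  bit 0 = 0: acc unchanged = O
  bit 1 = 0: acc unchanged = O
  bit 2 = 0: acc unchanged = O
  bit 3 = 1: acc = O + (30, 3) = (30, 3)
  bit 4 = 1: acc = (30, 3) + (11, 5) = (12, 36)

24P = (12, 36)


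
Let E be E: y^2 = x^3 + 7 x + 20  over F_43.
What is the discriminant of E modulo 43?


4 a^3 + 27 b^2 = 4*7^3 + 27*20^2 = 1372 + 10800 = 12172
Delta = -16 * (12172) = -194752
Delta mod 43 = 38

Delta = 38 (mod 43)


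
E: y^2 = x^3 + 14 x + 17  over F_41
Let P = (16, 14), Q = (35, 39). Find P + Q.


P != Q, so use the chord formula.
s = (y2 - y1) / (x2 - x1) = (25) / (19) mod 41 = 38
x3 = s^2 - x1 - x2 mod 41 = 38^2 - 16 - 35 = 40
y3 = s (x1 - x3) - y1 mod 41 = 38 * (16 - 40) - 14 = 17

P + Q = (40, 17)


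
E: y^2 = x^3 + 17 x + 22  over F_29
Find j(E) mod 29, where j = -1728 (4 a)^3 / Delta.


Delta = -16(4 a^3 + 27 b^2) mod 29 = 17
-1728 * (4 a)^3 = -1728 * (4*17)^3 mod 29 = 23
j = 23 * 17^(-1) mod 29 = 15

j = 15 (mod 29)


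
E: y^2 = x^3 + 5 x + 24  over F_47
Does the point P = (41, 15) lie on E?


Check whether y^2 = x^3 + 5 x + 24 (mod 47) for (x, y) = (41, 15).
LHS: y^2 = 15^2 mod 47 = 37
RHS: x^3 + 5 x + 24 = 41^3 + 5*41 + 24 mod 47 = 13
LHS != RHS

No, not on the curve


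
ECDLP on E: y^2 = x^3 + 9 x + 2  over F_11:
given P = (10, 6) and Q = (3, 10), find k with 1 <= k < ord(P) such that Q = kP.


Enumerate multiples of P until we hit Q = (3, 10):
  1P = (10, 6)
  2P = (3, 1)
  3P = (3, 10)
Match found at i = 3.

k = 3


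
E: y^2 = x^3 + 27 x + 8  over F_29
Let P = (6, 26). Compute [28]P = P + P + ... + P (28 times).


k = 28 = 11100_2 (binary, LSB first: 00111)
Double-and-add from P = (6, 26):
  bit 0 = 0: acc unchanged = O
  bit 1 = 0: acc unchanged = O
  bit 2 = 1: acc = O + (28, 26) = (28, 26)
  bit 3 = 1: acc = (28, 26) + (27, 27) = (4, 8)
  bit 4 = 1: acc = (4, 8) + (3, 0) = (28, 3)

28P = (28, 3)


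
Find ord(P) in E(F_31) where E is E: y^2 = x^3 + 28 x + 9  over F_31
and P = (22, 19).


Compute successive multiples of P until we hit O:
  1P = (22, 19)
  2P = (25, 11)
  3P = (29, 10)
  4P = (0, 28)
  5P = (10, 24)
  6P = (8, 1)
  7P = (21, 0)
  8P = (8, 30)
  ... (continuing to 14P)
  14P = O

ord(P) = 14


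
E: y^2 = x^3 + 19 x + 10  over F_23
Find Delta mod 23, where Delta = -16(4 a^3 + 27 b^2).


4 a^3 + 27 b^2 = 4*19^3 + 27*10^2 = 27436 + 2700 = 30136
Delta = -16 * (30136) = -482176
Delta mod 23 = 19

Delta = 19 (mod 23)


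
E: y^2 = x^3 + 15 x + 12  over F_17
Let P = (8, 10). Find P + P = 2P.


Doubling: s = (3 x1^2 + a) / (2 y1)
s = (3*8^2 + 15) / (2*10) mod 17 = 1
x3 = s^2 - 2 x1 mod 17 = 1^2 - 2*8 = 2
y3 = s (x1 - x3) - y1 mod 17 = 1 * (8 - 2) - 10 = 13

2P = (2, 13)


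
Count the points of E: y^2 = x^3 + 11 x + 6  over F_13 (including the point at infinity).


For each x in F_13, count y with y^2 = x^3 + 11 x + 6 mod 13:
  x = 2: RHS = 10, y in [6, 7]  -> 2 point(s)
  x = 3: RHS = 1, y in [1, 12]  -> 2 point(s)
  x = 4: RHS = 10, y in [6, 7]  -> 2 point(s)
  x = 5: RHS = 4, y in [2, 11]  -> 2 point(s)
  x = 7: RHS = 10, y in [6, 7]  -> 2 point(s)
Affine points: 10. Add the point at infinity: total = 11.

#E(F_13) = 11


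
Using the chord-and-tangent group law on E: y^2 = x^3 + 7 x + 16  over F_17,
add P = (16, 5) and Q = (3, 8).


P != Q, so use the chord formula.
s = (y2 - y1) / (x2 - x1) = (3) / (4) mod 17 = 5
x3 = s^2 - x1 - x2 mod 17 = 5^2 - 16 - 3 = 6
y3 = s (x1 - x3) - y1 mod 17 = 5 * (16 - 6) - 5 = 11

P + Q = (6, 11)


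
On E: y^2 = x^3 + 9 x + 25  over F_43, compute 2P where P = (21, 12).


Doubling: s = (3 x1^2 + a) / (2 y1)
s = (3*21^2 + 9) / (2*12) mod 43 = 34
x3 = s^2 - 2 x1 mod 43 = 34^2 - 2*21 = 39
y3 = s (x1 - x3) - y1 mod 43 = 34 * (21 - 39) - 12 = 21

2P = (39, 21)


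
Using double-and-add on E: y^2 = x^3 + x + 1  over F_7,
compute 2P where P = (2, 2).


k = 2 = 10_2 (binary, LSB first: 01)
Double-and-add from P = (2, 2):
  bit 0 = 0: acc unchanged = O
  bit 1 = 1: acc = O + (0, 1) = (0, 1)

2P = (0, 1)


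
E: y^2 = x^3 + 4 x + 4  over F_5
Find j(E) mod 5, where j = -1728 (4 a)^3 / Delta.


Delta = -16(4 a^3 + 27 b^2) mod 5 = 2
-1728 * (4 a)^3 = -1728 * (4*4)^3 mod 5 = 2
j = 2 * 2^(-1) mod 5 = 1

j = 1 (mod 5)


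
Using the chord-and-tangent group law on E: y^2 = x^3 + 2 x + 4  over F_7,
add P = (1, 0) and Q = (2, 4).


P != Q, so use the chord formula.
s = (y2 - y1) / (x2 - x1) = (4) / (1) mod 7 = 4
x3 = s^2 - x1 - x2 mod 7 = 4^2 - 1 - 2 = 6
y3 = s (x1 - x3) - y1 mod 7 = 4 * (1 - 6) - 0 = 1

P + Q = (6, 1)


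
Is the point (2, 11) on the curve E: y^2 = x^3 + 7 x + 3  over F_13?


Check whether y^2 = x^3 + 7 x + 3 (mod 13) for (x, y) = (2, 11).
LHS: y^2 = 11^2 mod 13 = 4
RHS: x^3 + 7 x + 3 = 2^3 + 7*2 + 3 mod 13 = 12
LHS != RHS

No, not on the curve


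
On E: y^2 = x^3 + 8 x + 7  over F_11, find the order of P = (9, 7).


Compute successive multiples of P until we hit O:
  1P = (9, 7)
  2P = (2, 3)
  3P = (1, 7)
  4P = (1, 4)
  5P = (2, 8)
  6P = (9, 4)
  7P = O

ord(P) = 7


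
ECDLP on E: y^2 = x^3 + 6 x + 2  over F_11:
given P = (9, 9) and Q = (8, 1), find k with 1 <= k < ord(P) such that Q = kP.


Enumerate multiples of P until we hit Q = (8, 1):
  1P = (9, 9)
  2P = (5, 6)
  3P = (1, 8)
  4P = (6, 1)
  5P = (8, 1)
Match found at i = 5.

k = 5


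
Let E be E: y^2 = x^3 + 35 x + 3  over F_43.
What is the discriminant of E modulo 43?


4 a^3 + 27 b^2 = 4*35^3 + 27*3^2 = 171500 + 243 = 171743
Delta = -16 * (171743) = -2747888
Delta mod 43 = 27

Delta = 27 (mod 43)


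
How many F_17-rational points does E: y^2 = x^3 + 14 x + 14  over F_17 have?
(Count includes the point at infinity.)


For each x in F_17, count y with y^2 = x^3 + 14 x + 14 mod 17:
  x = 2: RHS = 16, y in [4, 13]  -> 2 point(s)
  x = 3: RHS = 15, y in [7, 10]  -> 2 point(s)
  x = 4: RHS = 15, y in [7, 10]  -> 2 point(s)
  x = 6: RHS = 8, y in [5, 12]  -> 2 point(s)
  x = 7: RHS = 13, y in [8, 9]  -> 2 point(s)
  x = 8: RHS = 9, y in [3, 14]  -> 2 point(s)
  x = 9: RHS = 2, y in [6, 11]  -> 2 point(s)
  x = 10: RHS = 15, y in [7, 10]  -> 2 point(s)
  x = 13: RHS = 13, y in [8, 9]  -> 2 point(s)
  x = 14: RHS = 13, y in [8, 9]  -> 2 point(s)
  x = 16: RHS = 16, y in [4, 13]  -> 2 point(s)
Affine points: 22. Add the point at infinity: total = 23.

#E(F_17) = 23


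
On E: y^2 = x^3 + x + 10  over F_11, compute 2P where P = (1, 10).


Doubling: s = (3 x1^2 + a) / (2 y1)
s = (3*1^2 + 1) / (2*10) mod 11 = 9
x3 = s^2 - 2 x1 mod 11 = 9^2 - 2*1 = 2
y3 = s (x1 - x3) - y1 mod 11 = 9 * (1 - 2) - 10 = 3

2P = (2, 3)


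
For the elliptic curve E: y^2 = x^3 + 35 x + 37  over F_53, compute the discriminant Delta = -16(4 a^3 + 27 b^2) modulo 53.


4 a^3 + 27 b^2 = 4*35^3 + 27*37^2 = 171500 + 36963 = 208463
Delta = -16 * (208463) = -3335408
Delta mod 53 = 41

Delta = 41 (mod 53)


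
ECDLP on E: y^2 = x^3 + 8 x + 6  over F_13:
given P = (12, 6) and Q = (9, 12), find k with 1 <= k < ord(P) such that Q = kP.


Enumerate multiples of P until we hit Q = (9, 12):
  1P = (12, 6)
  2P = (6, 6)
  3P = (8, 7)
  4P = (2, 11)
  5P = (9, 12)
Match found at i = 5.

k = 5


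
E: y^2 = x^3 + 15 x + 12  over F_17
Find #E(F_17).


For each x in F_17, count y with y^2 = x^3 + 15 x + 12 mod 17:
  x = 2: RHS = 16, y in [4, 13]  -> 2 point(s)
  x = 3: RHS = 16, y in [4, 13]  -> 2 point(s)
  x = 4: RHS = 0, y in [0]  -> 1 point(s)
  x = 5: RHS = 8, y in [5, 12]  -> 2 point(s)
  x = 7: RHS = 1, y in [1, 16]  -> 2 point(s)
  x = 8: RHS = 15, y in [7, 10]  -> 2 point(s)
  x = 9: RHS = 9, y in [3, 14]  -> 2 point(s)
  x = 12: RHS = 16, y in [4, 13]  -> 2 point(s)
  x = 14: RHS = 8, y in [5, 12]  -> 2 point(s)
  x = 15: RHS = 8, y in [5, 12]  -> 2 point(s)
  x = 16: RHS = 13, y in [8, 9]  -> 2 point(s)
Affine points: 21. Add the point at infinity: total = 22.

#E(F_17) = 22


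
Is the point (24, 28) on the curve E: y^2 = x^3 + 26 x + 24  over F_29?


Check whether y^2 = x^3 + 26 x + 24 (mod 29) for (x, y) = (24, 28).
LHS: y^2 = 28^2 mod 29 = 1
RHS: x^3 + 26 x + 24 = 24^3 + 26*24 + 24 mod 29 = 1
LHS = RHS

Yes, on the curve


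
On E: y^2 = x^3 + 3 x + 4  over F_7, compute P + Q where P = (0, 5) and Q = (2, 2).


P != Q, so use the chord formula.
s = (y2 - y1) / (x2 - x1) = (4) / (2) mod 7 = 2
x3 = s^2 - x1 - x2 mod 7 = 2^2 - 0 - 2 = 2
y3 = s (x1 - x3) - y1 mod 7 = 2 * (0 - 2) - 5 = 5

P + Q = (2, 5)


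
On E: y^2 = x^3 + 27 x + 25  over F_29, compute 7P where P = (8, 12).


k = 7 = 111_2 (binary, LSB first: 111)
Double-and-add from P = (8, 12):
  bit 0 = 1: acc = O + (8, 12) = (8, 12)
  bit 1 = 1: acc = (8, 12) + (7, 8) = (1, 16)
  bit 2 = 1: acc = (1, 16) + (15, 21) = (26, 2)

7P = (26, 2)


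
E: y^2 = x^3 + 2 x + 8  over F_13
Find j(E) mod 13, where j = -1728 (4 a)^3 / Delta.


Delta = -16(4 a^3 + 27 b^2) mod 13 = 11
-1728 * (4 a)^3 = -1728 * (4*2)^3 mod 13 = 5
j = 5 * 11^(-1) mod 13 = 4

j = 4 (mod 13)


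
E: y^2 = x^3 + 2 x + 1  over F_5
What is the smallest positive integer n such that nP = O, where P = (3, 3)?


Compute successive multiples of P until we hit O:
  1P = (3, 3)
  2P = (0, 4)
  3P = (1, 3)
  4P = (1, 2)
  5P = (0, 1)
  6P = (3, 2)
  7P = O

ord(P) = 7


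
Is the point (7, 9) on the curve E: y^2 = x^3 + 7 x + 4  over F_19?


Check whether y^2 = x^3 + 7 x + 4 (mod 19) for (x, y) = (7, 9).
LHS: y^2 = 9^2 mod 19 = 5
RHS: x^3 + 7 x + 4 = 7^3 + 7*7 + 4 mod 19 = 16
LHS != RHS

No, not on the curve


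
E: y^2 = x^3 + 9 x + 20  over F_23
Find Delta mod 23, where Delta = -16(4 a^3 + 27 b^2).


4 a^3 + 27 b^2 = 4*9^3 + 27*20^2 = 2916 + 10800 = 13716
Delta = -16 * (13716) = -219456
Delta mod 23 = 10

Delta = 10 (mod 23)


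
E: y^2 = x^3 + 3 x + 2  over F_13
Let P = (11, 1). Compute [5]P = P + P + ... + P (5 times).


k = 5 = 101_2 (binary, LSB first: 101)
Double-and-add from P = (11, 1):
  bit 0 = 1: acc = O + (11, 1) = (11, 1)
  bit 1 = 0: acc unchanged = (11, 1)
  bit 2 = 1: acc = (11, 1) + (3, 8) = (2, 9)

5P = (2, 9)


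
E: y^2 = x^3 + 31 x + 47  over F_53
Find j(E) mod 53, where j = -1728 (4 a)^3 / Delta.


Delta = -16(4 a^3 + 27 b^2) mod 53 = 28
-1728 * (4 a)^3 = -1728 * (4*31)^3 mod 53 = 42
j = 42 * 28^(-1) mod 53 = 28

j = 28 (mod 53)


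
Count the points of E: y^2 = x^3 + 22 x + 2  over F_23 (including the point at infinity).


For each x in F_23, count y with y^2 = x^3 + 22 x + 2 mod 23:
  x = 0: RHS = 2, y in [5, 18]  -> 2 point(s)
  x = 1: RHS = 2, y in [5, 18]  -> 2 point(s)
  x = 2: RHS = 8, y in [10, 13]  -> 2 point(s)
  x = 3: RHS = 3, y in [7, 16]  -> 2 point(s)
  x = 4: RHS = 16, y in [4, 19]  -> 2 point(s)
  x = 7: RHS = 16, y in [4, 19]  -> 2 point(s)
  x = 8: RHS = 0, y in [0]  -> 1 point(s)
  x = 9: RHS = 9, y in [3, 20]  -> 2 point(s)
  x = 10: RHS = 3, y in [7, 16]  -> 2 point(s)
  x = 12: RHS = 16, y in [4, 19]  -> 2 point(s)
  x = 13: RHS = 1, y in [1, 22]  -> 2 point(s)
  x = 14: RHS = 18, y in [8, 15]  -> 2 point(s)
  x = 15: RHS = 4, y in [2, 21]  -> 2 point(s)
  x = 20: RHS = 1, y in [1, 22]  -> 2 point(s)
  x = 22: RHS = 2, y in [5, 18]  -> 2 point(s)
Affine points: 29. Add the point at infinity: total = 30.

#E(F_23) = 30


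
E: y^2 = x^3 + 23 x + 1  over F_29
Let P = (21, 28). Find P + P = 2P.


Doubling: s = (3 x1^2 + a) / (2 y1)
s = (3*21^2 + 23) / (2*28) mod 29 = 23
x3 = s^2 - 2 x1 mod 29 = 23^2 - 2*21 = 23
y3 = s (x1 - x3) - y1 mod 29 = 23 * (21 - 23) - 28 = 13

2P = (23, 13)


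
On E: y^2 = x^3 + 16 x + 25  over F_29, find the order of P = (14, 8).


Compute successive multiples of P until we hit O:
  1P = (14, 8)
  2P = (25, 19)
  3P = (20, 15)
  4P = (2, 6)
  5P = (9, 17)
  6P = (22, 18)
  7P = (0, 24)
  8P = (24, 20)
  ... (continuing to 33P)
  33P = O

ord(P) = 33


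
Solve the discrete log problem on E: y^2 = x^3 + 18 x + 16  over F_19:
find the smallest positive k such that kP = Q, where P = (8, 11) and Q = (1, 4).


Enumerate multiples of P until we hit Q = (1, 4):
  1P = (8, 11)
  2P = (1, 4)
Match found at i = 2.

k = 2


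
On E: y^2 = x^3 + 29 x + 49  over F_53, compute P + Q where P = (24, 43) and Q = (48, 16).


P != Q, so use the chord formula.
s = (y2 - y1) / (x2 - x1) = (26) / (24) mod 53 = 32
x3 = s^2 - x1 - x2 mod 53 = 32^2 - 24 - 48 = 51
y3 = s (x1 - x3) - y1 mod 53 = 32 * (24 - 51) - 43 = 47

P + Q = (51, 47)


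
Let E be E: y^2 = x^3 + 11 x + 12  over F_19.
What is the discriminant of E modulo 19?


4 a^3 + 27 b^2 = 4*11^3 + 27*12^2 = 5324 + 3888 = 9212
Delta = -16 * (9212) = -147392
Delta mod 19 = 10

Delta = 10 (mod 19)


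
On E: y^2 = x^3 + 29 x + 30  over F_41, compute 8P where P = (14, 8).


k = 8 = 1000_2 (binary, LSB first: 0001)
Double-and-add from P = (14, 8):
  bit 0 = 0: acc unchanged = O
  bit 1 = 0: acc unchanged = O
  bit 2 = 0: acc unchanged = O
  bit 3 = 1: acc = O + (24, 6) = (24, 6)

8P = (24, 6)


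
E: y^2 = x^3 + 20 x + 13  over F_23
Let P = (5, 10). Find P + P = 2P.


Doubling: s = (3 x1^2 + a) / (2 y1)
s = (3*5^2 + 20) / (2*10) mod 23 = 22
x3 = s^2 - 2 x1 mod 23 = 22^2 - 2*5 = 14
y3 = s (x1 - x3) - y1 mod 23 = 22 * (5 - 14) - 10 = 22

2P = (14, 22)


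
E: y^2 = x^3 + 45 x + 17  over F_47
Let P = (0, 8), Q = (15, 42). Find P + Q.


P != Q, so use the chord formula.
s = (y2 - y1) / (x2 - x1) = (34) / (15) mod 47 = 43
x3 = s^2 - x1 - x2 mod 47 = 43^2 - 0 - 15 = 1
y3 = s (x1 - x3) - y1 mod 47 = 43 * (0 - 1) - 8 = 43

P + Q = (1, 43)


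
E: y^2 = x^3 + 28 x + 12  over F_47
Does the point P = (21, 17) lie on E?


Check whether y^2 = x^3 + 28 x + 12 (mod 47) for (x, y) = (21, 17).
LHS: y^2 = 17^2 mod 47 = 7
RHS: x^3 + 28 x + 12 = 21^3 + 28*21 + 12 mod 47 = 38
LHS != RHS

No, not on the curve


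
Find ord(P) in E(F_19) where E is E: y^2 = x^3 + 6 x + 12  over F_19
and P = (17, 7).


Compute successive multiples of P until we hit O:
  1P = (17, 7)
  2P = (1, 0)
  3P = (17, 12)
  4P = O

ord(P) = 4


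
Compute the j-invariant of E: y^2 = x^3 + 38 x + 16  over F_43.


Delta = -16(4 a^3 + 27 b^2) mod 43 = 6
-1728 * (4 a)^3 = -1728 * (4*38)^3 mod 43 = 16
j = 16 * 6^(-1) mod 43 = 17

j = 17 (mod 43)


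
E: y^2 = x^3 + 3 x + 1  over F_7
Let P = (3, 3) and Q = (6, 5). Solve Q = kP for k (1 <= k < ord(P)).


Enumerate multiples of P until we hit Q = (6, 5):
  1P = (3, 3)
  2P = (5, 1)
  3P = (0, 1)
  4P = (6, 2)
  5P = (2, 6)
  6P = (4, 0)
  7P = (2, 1)
  8P = (6, 5)
Match found at i = 8.

k = 8


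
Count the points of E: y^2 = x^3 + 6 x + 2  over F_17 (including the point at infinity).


For each x in F_17, count y with y^2 = x^3 + 6 x + 2 mod 17:
  x = 0: RHS = 2, y in [6, 11]  -> 2 point(s)
  x = 1: RHS = 9, y in [3, 14]  -> 2 point(s)
  x = 3: RHS = 13, y in [8, 9]  -> 2 point(s)
  x = 5: RHS = 4, y in [2, 15]  -> 2 point(s)
  x = 6: RHS = 16, y in [4, 13]  -> 2 point(s)
  x = 7: RHS = 13, y in [8, 9]  -> 2 point(s)
  x = 8: RHS = 1, y in [1, 16]  -> 2 point(s)
  x = 10: RHS = 8, y in [5, 12]  -> 2 point(s)
  x = 12: RHS = 0, y in [0]  -> 1 point(s)
  x = 13: RHS = 16, y in [4, 13]  -> 2 point(s)
  x = 14: RHS = 8, y in [5, 12]  -> 2 point(s)
  x = 15: RHS = 16, y in [4, 13]  -> 2 point(s)
Affine points: 23. Add the point at infinity: total = 24.

#E(F_17) = 24


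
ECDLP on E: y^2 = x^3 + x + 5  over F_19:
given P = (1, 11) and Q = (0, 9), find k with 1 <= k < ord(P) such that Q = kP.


Enumerate multiples of P until we hit Q = (0, 9):
  1P = (1, 11)
  2P = (4, 4)
  3P = (11, 6)
  4P = (12, 4)
  5P = (13, 7)
  6P = (3, 15)
  7P = (0, 10)
  8P = (0, 9)
Match found at i = 8.

k = 8


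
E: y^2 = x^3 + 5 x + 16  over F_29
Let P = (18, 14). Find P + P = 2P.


Doubling: s = (3 x1^2 + a) / (2 y1)
s = (3*18^2 + 5) / (2*14) mod 29 = 9
x3 = s^2 - 2 x1 mod 29 = 9^2 - 2*18 = 16
y3 = s (x1 - x3) - y1 mod 29 = 9 * (18 - 16) - 14 = 4

2P = (16, 4)


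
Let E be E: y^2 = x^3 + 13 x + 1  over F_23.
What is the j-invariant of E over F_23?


Delta = -16(4 a^3 + 27 b^2) mod 23 = 19
-1728 * (4 a)^3 = -1728 * (4*13)^3 mod 23 = 19
j = 19 * 19^(-1) mod 23 = 1

j = 1 (mod 23)


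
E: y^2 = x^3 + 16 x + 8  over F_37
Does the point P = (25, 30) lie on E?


Check whether y^2 = x^3 + 16 x + 8 (mod 37) for (x, y) = (25, 30).
LHS: y^2 = 30^2 mod 37 = 12
RHS: x^3 + 16 x + 8 = 25^3 + 16*25 + 8 mod 37 = 12
LHS = RHS

Yes, on the curve


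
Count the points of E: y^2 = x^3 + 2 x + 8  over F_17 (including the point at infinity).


For each x in F_17, count y with y^2 = x^3 + 2 x + 8 mod 17:
  x = 0: RHS = 8, y in [5, 12]  -> 2 point(s)
  x = 6: RHS = 15, y in [7, 10]  -> 2 point(s)
  x = 7: RHS = 8, y in [5, 12]  -> 2 point(s)
  x = 8: RHS = 9, y in [3, 14]  -> 2 point(s)
  x = 10: RHS = 8, y in [5, 12]  -> 2 point(s)
  x = 11: RHS = 1, y in [1, 16]  -> 2 point(s)
  x = 12: RHS = 9, y in [3, 14]  -> 2 point(s)
  x = 13: RHS = 4, y in [2, 15]  -> 2 point(s)
  x = 14: RHS = 9, y in [3, 14]  -> 2 point(s)
  x = 15: RHS = 13, y in [8, 9]  -> 2 point(s)
Affine points: 20. Add the point at infinity: total = 21.

#E(F_17) = 21


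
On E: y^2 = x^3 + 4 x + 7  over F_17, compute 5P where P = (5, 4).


k = 5 = 101_2 (binary, LSB first: 101)
Double-and-add from P = (5, 4):
  bit 0 = 1: acc = O + (5, 4) = (5, 4)
  bit 1 = 0: acc unchanged = (5, 4)
  bit 2 = 1: acc = (5, 4) + (12, 7) = (4, 11)

5P = (4, 11)


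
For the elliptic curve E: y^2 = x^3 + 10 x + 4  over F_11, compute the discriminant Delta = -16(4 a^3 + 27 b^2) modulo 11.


4 a^3 + 27 b^2 = 4*10^3 + 27*4^2 = 4000 + 432 = 4432
Delta = -16 * (4432) = -70912
Delta mod 11 = 5

Delta = 5 (mod 11)


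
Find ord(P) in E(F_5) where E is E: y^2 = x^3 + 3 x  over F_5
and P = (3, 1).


Compute successive multiples of P until we hit O:
  1P = (3, 1)
  2P = (4, 4)
  3P = (2, 2)
  4P = (1, 2)
  5P = (0, 0)
  6P = (1, 3)
  7P = (2, 3)
  8P = (4, 1)
  ... (continuing to 10P)
  10P = O

ord(P) = 10


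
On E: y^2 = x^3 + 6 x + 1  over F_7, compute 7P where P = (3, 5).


k = 7 = 111_2 (binary, LSB first: 111)
Double-and-add from P = (3, 5):
  bit 0 = 1: acc = O + (3, 5) = (3, 5)
  bit 1 = 1: acc = (3, 5) + (3, 2) = O
  bit 2 = 1: acc = O + (3, 5) = (3, 5)

7P = (3, 5)


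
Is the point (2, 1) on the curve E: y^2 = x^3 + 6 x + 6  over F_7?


Check whether y^2 = x^3 + 6 x + 6 (mod 7) for (x, y) = (2, 1).
LHS: y^2 = 1^2 mod 7 = 1
RHS: x^3 + 6 x + 6 = 2^3 + 6*2 + 6 mod 7 = 5
LHS != RHS

No, not on the curve


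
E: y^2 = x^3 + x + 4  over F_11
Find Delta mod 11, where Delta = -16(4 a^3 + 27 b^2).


4 a^3 + 27 b^2 = 4*1^3 + 27*4^2 = 4 + 432 = 436
Delta = -16 * (436) = -6976
Delta mod 11 = 9

Delta = 9 (mod 11)


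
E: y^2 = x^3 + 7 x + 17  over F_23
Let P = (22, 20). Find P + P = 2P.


Doubling: s = (3 x1^2 + a) / (2 y1)
s = (3*22^2 + 7) / (2*20) mod 23 = 6
x3 = s^2 - 2 x1 mod 23 = 6^2 - 2*22 = 15
y3 = s (x1 - x3) - y1 mod 23 = 6 * (22 - 15) - 20 = 22

2P = (15, 22)


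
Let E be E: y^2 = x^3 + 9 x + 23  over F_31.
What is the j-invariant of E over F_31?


Delta = -16(4 a^3 + 27 b^2) mod 31 = 3
-1728 * (4 a)^3 = -1728 * (4*9)^3 mod 31 = 8
j = 8 * 3^(-1) mod 31 = 13

j = 13 (mod 31)


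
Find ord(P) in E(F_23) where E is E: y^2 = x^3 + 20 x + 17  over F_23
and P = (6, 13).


Compute successive multiples of P until we hit O:
  1P = (6, 13)
  2P = (17, 16)
  3P = (13, 6)
  4P = (5, 9)
  5P = (5, 14)
  6P = (13, 17)
  7P = (17, 7)
  8P = (6, 10)
  ... (continuing to 9P)
  9P = O

ord(P) = 9
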